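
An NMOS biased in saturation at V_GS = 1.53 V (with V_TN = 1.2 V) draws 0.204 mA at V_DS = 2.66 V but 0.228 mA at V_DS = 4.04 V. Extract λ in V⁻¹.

λ = 0.110 V⁻¹

With V_GS fixed, I_D ∝ (1 + λ V_DS) in saturation, so I_D2/I_D1 = (1 + λ V_DS2)/(1 + λ V_DS1).
0.228/0.204 = 1.118 = (1 + 4.04 λ)/(1 + 2.66 λ).
Solving: λ (I_D1 V_DS2 − I_D2 V_DS1) = I_D2 − I_D1, so λ = (0.228 − 0.204) / (0.204 × 4.04 − 0.228 × 2.66) = 0.024 / 0.218 = 0.11 V⁻¹.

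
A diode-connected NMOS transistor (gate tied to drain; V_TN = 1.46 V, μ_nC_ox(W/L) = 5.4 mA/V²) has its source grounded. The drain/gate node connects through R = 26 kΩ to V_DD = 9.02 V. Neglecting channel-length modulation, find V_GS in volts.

With gate tied to drain, V_GS = V_DS ≥ V_GS − V_TN, so the device is in saturation.
KCL at the drain: ½ k_n (V_GS − V_TN)² = (V_DD − V_GS)/R.
Let x = V_GS − 1.46. Then 70.2 x² + x − 7.56 = 0, giving x = 0.321 V (positive root), so V_GS = 1.78 V.
I_D = (V_DD − V_GS)/R = (9.02 − 1.78) / 26 = 0.278 mA.

V_GS = 1.78 V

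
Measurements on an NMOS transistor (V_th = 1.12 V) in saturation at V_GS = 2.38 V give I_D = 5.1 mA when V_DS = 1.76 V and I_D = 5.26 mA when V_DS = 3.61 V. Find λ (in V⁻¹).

λ = 0.0175 V⁻¹

With V_GS fixed, I_D ∝ (1 + λ V_DS) in saturation, so I_D2/I_D1 = (1 + λ V_DS2)/(1 + λ V_DS1).
5.26/5.1 = 1.031 = (1 + 3.61 λ)/(1 + 1.76 λ).
Solving: λ (I_D1 V_DS2 − I_D2 V_DS1) = I_D2 − I_D1, so λ = (5.26 − 5.1) / (5.1 × 3.61 − 5.26 × 1.76) = 0.16 / 9.15 = 0.0175 V⁻¹.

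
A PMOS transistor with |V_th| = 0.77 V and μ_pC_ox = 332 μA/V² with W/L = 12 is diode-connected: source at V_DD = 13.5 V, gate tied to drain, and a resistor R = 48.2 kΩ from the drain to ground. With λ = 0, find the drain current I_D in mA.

With gate tied to drain, V_SG = V_SD ≥ V_SG − |V_th|, so the device is in saturation.
k_p = μ_pC_ox · (W/L) = 3.984 mA/V².
KCL at the drain: ½ k_p (V_SG − |V_th|)² = (V_DD − V_SG)/R.
Let x = V_SG − 0.77. Then 96 x² + x − 12.73 = 0, giving x = 0.359 V (positive root), so V_SG = 1.13 V.
I_D = (V_DD − V_SG)/R = (13.5 − 1.13) / 48.2 = 0.257 mA.

I_D = 0.257 mA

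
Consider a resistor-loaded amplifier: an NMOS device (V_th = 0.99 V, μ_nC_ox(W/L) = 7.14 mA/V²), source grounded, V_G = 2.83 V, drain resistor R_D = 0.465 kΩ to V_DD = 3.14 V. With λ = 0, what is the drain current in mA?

I_D = 5.68 mA

V_GS = V_G = 2.83 V, so V_ov = 2.83 − 0.99 = 1.84 V.
Assume saturation: I_D = ½ k_n V_ov² = 0.5 × 7.14 × 1.84² = 12.1 mA, giving V_DS = V_DD − I_D R_D = 3.14 − 12.1 × 0.465 = -2.48 V.
But -2.48 V < V_ov = 1.84 V, so the device is actually in triode.
In triode I_D = k_n[V_ov V_DS − ½ V_DS²] and I_D = (V_DD − V_DS)/R_D. Equating: 1.66 V_DS² − 7.109 V_DS + 3.14 = 0, giving V_DS = 0.5 V (the root below V_ov).
I_D = (3.14 − 0.5) / 0.465 = 5.68 mA.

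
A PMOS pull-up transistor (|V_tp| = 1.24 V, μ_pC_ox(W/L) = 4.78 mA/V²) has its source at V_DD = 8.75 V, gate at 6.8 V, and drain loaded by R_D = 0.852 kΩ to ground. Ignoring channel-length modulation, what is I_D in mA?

I_D = 1.20 mA

V_SG = V_DD − V_G = 8.75 − 6.8 = 1.95 V, so V_ov = 1.95 − 1.24 = 0.71 V.
Assume saturation: I_D = ½ k_p V_ov² = 0.5 × 4.78 × 0.71² = 1.2 mA, giving V_SD = V_DD − I_D R_D = 8.75 − 1.2 × 0.852 = 7.72 V.
V_SD = 7.72 V ≥ V_ov = 0.71 V, confirming saturation.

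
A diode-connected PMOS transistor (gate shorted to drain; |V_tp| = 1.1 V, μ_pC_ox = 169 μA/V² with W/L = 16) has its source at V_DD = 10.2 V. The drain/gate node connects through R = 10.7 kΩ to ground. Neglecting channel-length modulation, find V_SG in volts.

With gate tied to drain, V_SG = V_SD ≥ V_SG − |V_tp|, so the device is in saturation.
k_p = μ_pC_ox · (W/L) = 2.704 mA/V².
KCL at the drain: ½ k_p (V_SG − |V_tp|)² = (V_DD − V_SG)/R.
Let x = V_SG − 1.1. Then 14.5 x² + x − 9.1 = 0, giving x = 0.759 V (positive root), so V_SG = 1.86 V.
I_D = (V_DD − V_SG)/R = (10.2 − 1.86) / 10.7 = 0.78 mA.

V_SG = 1.86 V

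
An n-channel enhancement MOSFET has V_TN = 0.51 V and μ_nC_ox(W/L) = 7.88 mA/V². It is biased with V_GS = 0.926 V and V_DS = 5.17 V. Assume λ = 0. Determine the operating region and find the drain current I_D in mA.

V_ov = V_GS − V_TN = 0.926 − 0.51 = 0.416 V.
Since V_DS = 5.17 V ≥ V_ov = 0.416 V, the device is in saturation.
I_D = ½ k_n V_ov² = 0.5 × 7.88 × 0.416² = 0.682 mA.

Saturation; I_D = 0.682 mA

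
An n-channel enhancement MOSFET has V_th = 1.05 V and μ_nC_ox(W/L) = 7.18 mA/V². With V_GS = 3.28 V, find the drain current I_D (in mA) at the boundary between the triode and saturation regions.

At the boundary V_DS = V_ov = V_GS − V_th = 3.28 − 1.05 = 2.23 V.
I_D = ½ k_n V_ov² = 0.5 × 7.18 × 2.23² = 17.9 mA.

I_D = 17.9 mA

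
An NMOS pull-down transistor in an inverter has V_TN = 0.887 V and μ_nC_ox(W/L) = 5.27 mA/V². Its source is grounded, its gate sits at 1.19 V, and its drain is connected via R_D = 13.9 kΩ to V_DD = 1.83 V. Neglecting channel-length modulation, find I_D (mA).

I_D = 0.125 mA

V_GS = V_G = 1.19 V, so V_ov = 1.19 − 0.887 = 0.303 V.
Assume saturation: I_D = ½ k_n V_ov² = 0.5 × 5.27 × 0.303² = 0.242 mA, giving V_DS = V_DD − I_D R_D = 1.83 − 0.242 × 13.9 = -1.53 V.
But -1.53 V < V_ov = 0.303 V, so the device is actually in triode.
In triode I_D = k_n[V_ov V_DS − ½ V_DS²] and I_D = (V_DD − V_DS)/R_D. Equating: 36.6 V_DS² − 23.2 V_DS + 1.83 = 0, giving V_DS = 0.0924 V (the root below V_ov).
I_D = (1.83 − 0.0924) / 13.9 = 0.125 mA.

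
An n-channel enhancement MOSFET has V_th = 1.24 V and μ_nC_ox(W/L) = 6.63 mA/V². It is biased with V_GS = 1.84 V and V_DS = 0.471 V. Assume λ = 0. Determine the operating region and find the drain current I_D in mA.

Triode; I_D = 1.14 mA

V_ov = V_GS − V_th = 1.84 − 1.24 = 0.6 V.
Since V_DS = 0.471 V < V_ov = 0.6 V, the device is in the triode region.
I_D = k_n [V_ov · V_DS − ½ V_DS²] = 6.63 × [0.6 × 0.471 − 0.5 × 0.471²] = 1.14 mA.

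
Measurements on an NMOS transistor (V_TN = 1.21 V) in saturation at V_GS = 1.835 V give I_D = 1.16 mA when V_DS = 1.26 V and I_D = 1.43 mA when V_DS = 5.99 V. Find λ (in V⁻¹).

λ = 0.0525 V⁻¹

With V_GS fixed, I_D ∝ (1 + λ V_DS) in saturation, so I_D2/I_D1 = (1 + λ V_DS2)/(1 + λ V_DS1).
1.43/1.16 = 1.233 = (1 + 5.99 λ)/(1 + 1.26 λ).
Solving: λ (I_D1 V_DS2 − I_D2 V_DS1) = I_D2 − I_D1, so λ = (1.43 − 1.16) / (1.16 × 5.99 − 1.43 × 1.26) = 0.27 / 5.15 = 0.0525 V⁻¹.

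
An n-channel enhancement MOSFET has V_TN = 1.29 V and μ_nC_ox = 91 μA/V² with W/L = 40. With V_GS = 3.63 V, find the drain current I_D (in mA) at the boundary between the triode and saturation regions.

At the boundary V_DS = V_ov = V_GS − V_TN = 3.63 − 1.29 = 2.34 V.
k_n = μ_nC_ox · (W/L) = 3.64 mA/V².
I_D = ½ k_n V_ov² = 0.5 × 3.64 × 2.34² = 9.97 mA.

I_D = 9.97 mA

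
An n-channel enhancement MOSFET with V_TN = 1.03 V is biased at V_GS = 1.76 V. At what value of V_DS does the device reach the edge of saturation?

The boundary between triode and saturation is V_DS = V_GS − V_TN = V_ov.
V_ov = 1.76 − 1.03 = 0.73 V.

V_DS,sat = 0.730 V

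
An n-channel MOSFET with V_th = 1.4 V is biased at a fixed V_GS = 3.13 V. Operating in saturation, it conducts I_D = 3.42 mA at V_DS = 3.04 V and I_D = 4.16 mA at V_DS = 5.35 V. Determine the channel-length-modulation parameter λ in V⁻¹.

λ = 0.131 V⁻¹

With V_GS fixed, I_D ∝ (1 + λ V_DS) in saturation, so I_D2/I_D1 = (1 + λ V_DS2)/(1 + λ V_DS1).
4.16/3.42 = 1.216 = (1 + 5.35 λ)/(1 + 3.04 λ).
Solving: λ (I_D1 V_DS2 − I_D2 V_DS1) = I_D2 − I_D1, so λ = (4.16 − 3.42) / (3.42 × 5.35 − 4.16 × 3.04) = 0.74 / 5.65 = 0.131 V⁻¹.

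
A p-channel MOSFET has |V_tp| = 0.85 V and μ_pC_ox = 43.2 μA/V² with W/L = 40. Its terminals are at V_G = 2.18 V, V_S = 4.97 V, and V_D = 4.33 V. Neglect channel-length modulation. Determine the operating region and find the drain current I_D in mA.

V_SG = V_S − V_G = 4.97 − 2.18 = 2.79 V; V_SD = V_S − V_D = 4.97 − 4.33 = 0.64 V.
k_p = μ_pC_ox · (W/L) = 1.728 mA/V².
V_ov = V_SG − |V_tp| = 2.79 − 0.85 = 1.94 V.
Since V_SD = 0.64 V < V_ov = 1.94 V, the device is in the triode region.
I_D = k_p [V_ov · V_SD − ½ V_SD²] = 1.728 × [1.94 × 0.64 − 0.5 × 0.64²] = 1.79 mA.

Triode; I_D = 1.79 mA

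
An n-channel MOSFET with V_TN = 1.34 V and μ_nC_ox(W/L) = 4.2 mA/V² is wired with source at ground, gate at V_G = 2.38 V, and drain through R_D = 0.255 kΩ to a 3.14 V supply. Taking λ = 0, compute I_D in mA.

I_D = 2.27 mA

V_GS = V_G = 2.38 V, so V_ov = 2.38 − 1.34 = 1.04 V.
Assume saturation: I_D = ½ k_n V_ov² = 0.5 × 4.2 × 1.04² = 2.27 mA, giving V_DS = V_DD − I_D R_D = 3.14 − 2.27 × 0.255 = 2.56 V.
V_DS = 2.56 V ≥ V_ov = 1.04 V, confirming saturation.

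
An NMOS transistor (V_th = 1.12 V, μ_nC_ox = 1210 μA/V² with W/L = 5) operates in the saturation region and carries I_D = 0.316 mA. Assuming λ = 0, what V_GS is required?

V_GS = 1.44 V

k_n = μ_nC_ox · (W/L) = 6.05 mA/V².
In saturation I_D = ½ k_n (V_GS − V_th)², so V_GS − V_th = √(2 I_D / k_n) = √(2 × 0.316 / 6.05) = 0.323 V.
V_GS = 1.12 + 0.323 = 1.44 V.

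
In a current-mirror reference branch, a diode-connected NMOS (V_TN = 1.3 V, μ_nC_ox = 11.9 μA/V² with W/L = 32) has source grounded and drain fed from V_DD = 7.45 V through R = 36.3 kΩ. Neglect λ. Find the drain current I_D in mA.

With gate tied to drain, V_GS = V_DS ≥ V_GS − V_TN, so the device is in saturation.
k_n = μ_nC_ox · (W/L) = 0.3808 mA/V².
KCL at the drain: ½ k_n (V_GS − V_TN)² = (V_DD − V_GS)/R.
Let x = V_GS − 1.3. Then 6.91 x² + x − 6.15 = 0, giving x = 0.874 V (positive root), so V_GS = 2.17 V.
I_D = (V_DD − V_GS)/R = (7.45 − 2.17) / 36.3 = 0.145 mA.

I_D = 0.145 mA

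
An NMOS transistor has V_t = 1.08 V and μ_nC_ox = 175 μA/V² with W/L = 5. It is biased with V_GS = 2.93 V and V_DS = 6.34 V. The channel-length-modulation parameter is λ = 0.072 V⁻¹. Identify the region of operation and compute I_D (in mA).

Saturation; I_D = 2.18 mA

k_n = μ_nC_ox · (W/L) = 0.875 mA/V².
V_ov = V_GS − V_t = 2.93 − 1.08 = 1.85 V.
Since V_DS = 6.34 V ≥ V_ov = 1.85 V, the device is in saturation.
I_D = ½ k_n V_ov² (1 + λ V_DS) = 0.5 × 0.875 × 1.85² × (1 + 0.072 × 6.34) = 2.18 mA.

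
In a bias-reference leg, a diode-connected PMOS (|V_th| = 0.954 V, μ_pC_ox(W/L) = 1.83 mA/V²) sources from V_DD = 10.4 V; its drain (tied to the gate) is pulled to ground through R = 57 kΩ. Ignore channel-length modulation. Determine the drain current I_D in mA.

I_D = 0.158 mA

With gate tied to drain, V_SG = V_SD ≥ V_SG − |V_th|, so the device is in saturation.
KCL at the drain: ½ k_p (V_SG − |V_th|)² = (V_DD − V_SG)/R.
Let x = V_SG − 0.954. Then 52.2 x² + x − 9.446 = 0, giving x = 0.416 V (positive root), so V_SG = 1.37 V.
I_D = (V_DD − V_SG)/R = (10.4 − 1.37) / 57 = 0.158 mA.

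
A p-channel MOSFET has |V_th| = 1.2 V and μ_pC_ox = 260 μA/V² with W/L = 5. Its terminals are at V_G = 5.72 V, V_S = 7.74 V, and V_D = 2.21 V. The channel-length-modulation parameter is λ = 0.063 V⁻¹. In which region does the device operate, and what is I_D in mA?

Saturation; I_D = 0.589 mA

V_SG = V_S − V_G = 7.74 − 5.72 = 2.02 V; V_SD = V_S − V_D = 7.74 − 2.21 = 5.53 V.
k_p = μ_pC_ox · (W/L) = 1.3 mA/V².
V_ov = V_SG − |V_th| = 2.02 − 1.2 = 0.82 V.
Since V_SD = 5.53 V ≥ V_ov = 0.82 V, the device is in saturation.
I_D = ½ k_p V_ov² (1 + λ V_SD) = 0.5 × 1.3 × 0.82² × (1 + 0.063 × 5.53) = 0.589 mA.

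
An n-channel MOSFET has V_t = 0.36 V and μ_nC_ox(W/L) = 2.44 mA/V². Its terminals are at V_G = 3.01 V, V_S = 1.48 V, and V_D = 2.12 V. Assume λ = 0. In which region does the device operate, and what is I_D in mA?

Triode; I_D = 1.33 mA

V_GS = V_G − V_S = 3.01 − 1.48 = 1.53 V; V_DS = V_D − V_S = 2.12 − 1.48 = 0.64 V.
V_ov = V_GS − V_t = 1.53 − 0.36 = 1.17 V.
Since V_DS = 0.64 V < V_ov = 1.17 V, the device is in the triode region.
I_D = k_n [V_ov · V_DS − ½ V_DS²] = 2.44 × [1.17 × 0.64 − 0.5 × 0.64²] = 1.33 mA.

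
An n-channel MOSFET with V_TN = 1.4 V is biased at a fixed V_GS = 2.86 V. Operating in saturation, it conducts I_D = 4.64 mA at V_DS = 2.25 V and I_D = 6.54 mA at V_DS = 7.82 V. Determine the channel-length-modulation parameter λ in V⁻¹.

λ = 0.0881 V⁻¹

With V_GS fixed, I_D ∝ (1 + λ V_DS) in saturation, so I_D2/I_D1 = (1 + λ V_DS2)/(1 + λ V_DS1).
6.54/4.64 = 1.409 = (1 + 7.82 λ)/(1 + 2.25 λ).
Solving: λ (I_D1 V_DS2 − I_D2 V_DS1) = I_D2 − I_D1, so λ = (6.54 − 4.64) / (4.64 × 7.82 − 6.54 × 2.25) = 1.9 / 21.6 = 0.0881 V⁻¹.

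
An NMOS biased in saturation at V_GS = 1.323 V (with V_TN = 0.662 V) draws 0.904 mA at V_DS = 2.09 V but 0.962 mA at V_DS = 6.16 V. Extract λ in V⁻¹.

With V_GS fixed, I_D ∝ (1 + λ V_DS) in saturation, so I_D2/I_D1 = (1 + λ V_DS2)/(1 + λ V_DS1).
0.962/0.904 = 1.064 = (1 + 6.16 λ)/(1 + 2.09 λ).
Solving: λ (I_D1 V_DS2 − I_D2 V_DS1) = I_D2 − I_D1, so λ = (0.962 − 0.904) / (0.904 × 6.16 − 0.962 × 2.09) = 0.058 / 3.56 = 0.0163 V⁻¹.

λ = 0.0163 V⁻¹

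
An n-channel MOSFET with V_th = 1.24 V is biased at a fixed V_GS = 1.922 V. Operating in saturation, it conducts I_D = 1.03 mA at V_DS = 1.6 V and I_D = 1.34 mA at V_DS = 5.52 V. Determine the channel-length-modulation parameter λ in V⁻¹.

λ = 0.0875 V⁻¹

With V_GS fixed, I_D ∝ (1 + λ V_DS) in saturation, so I_D2/I_D1 = (1 + λ V_DS2)/(1 + λ V_DS1).
1.34/1.03 = 1.301 = (1 + 5.52 λ)/(1 + 1.6 λ).
Solving: λ (I_D1 V_DS2 − I_D2 V_DS1) = I_D2 − I_D1, so λ = (1.34 − 1.03) / (1.03 × 5.52 − 1.34 × 1.6) = 0.31 / 3.54 = 0.0875 V⁻¹.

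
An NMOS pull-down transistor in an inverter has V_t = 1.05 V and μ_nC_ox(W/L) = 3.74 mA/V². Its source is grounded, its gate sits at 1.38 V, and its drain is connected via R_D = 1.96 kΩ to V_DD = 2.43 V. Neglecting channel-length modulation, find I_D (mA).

V_GS = V_G = 1.38 V, so V_ov = 1.38 − 1.05 = 0.33 V.
Assume saturation: I_D = ½ k_n V_ov² = 0.5 × 3.74 × 0.33² = 0.204 mA, giving V_DS = V_DD − I_D R_D = 2.43 − 0.204 × 1.96 = 2.03 V.
V_DS = 2.03 V ≥ V_ov = 0.33 V, confirming saturation.

I_D = 0.204 mA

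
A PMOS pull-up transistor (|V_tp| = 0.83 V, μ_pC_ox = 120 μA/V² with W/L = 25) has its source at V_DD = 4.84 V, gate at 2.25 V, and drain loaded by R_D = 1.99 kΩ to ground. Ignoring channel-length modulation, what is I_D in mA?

I_D = 2.19 mA

V_SG = V_DD − V_G = 4.84 − 2.25 = 2.59 V, so V_ov = 2.59 − 0.83 = 1.76 V.
k_p = μ_pC_ox · (W/L) = 3 mA/V².
Assume saturation: I_D = ½ k_p V_ov² = 0.5 × 3 × 1.76² = 4.65 mA, giving V_SD = V_DD − I_D R_D = 4.84 − 4.65 × 1.99 = -4.41 V.
But -4.41 V < V_ov = 1.76 V, so the device is actually in triode.
In triode I_D = k_p[V_ov V_SD − ½ V_SD²] and I_D = (V_DD − V_SD)/R_D. Equating: 2.98 V_SD² − 11.51 V_SD + 4.84 = 0, giving V_SD = 0.48 V (the root below V_ov).
I_D = (4.84 − 0.48) / 1.99 = 2.19 mA.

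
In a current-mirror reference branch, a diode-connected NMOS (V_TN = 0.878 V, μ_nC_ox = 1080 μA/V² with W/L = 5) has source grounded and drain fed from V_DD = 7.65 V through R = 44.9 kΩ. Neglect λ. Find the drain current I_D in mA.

With gate tied to drain, V_GS = V_DS ≥ V_GS − V_TN, so the device is in saturation.
k_n = μ_nC_ox · (W/L) = 5.4 mA/V².
KCL at the drain: ½ k_n (V_GS − V_TN)² = (V_DD − V_GS)/R.
Let x = V_GS − 0.878. Then 121 x² + x − 6.772 = 0, giving x = 0.232 V (positive root), so V_GS = 1.11 V.
I_D = (V_DD − V_GS)/R = (7.65 − 1.11) / 44.9 = 0.146 mA.

I_D = 0.146 mA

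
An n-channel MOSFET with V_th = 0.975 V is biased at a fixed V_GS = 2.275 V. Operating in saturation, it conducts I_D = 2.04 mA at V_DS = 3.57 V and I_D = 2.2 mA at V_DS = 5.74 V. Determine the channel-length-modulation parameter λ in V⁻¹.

With V_GS fixed, I_D ∝ (1 + λ V_DS) in saturation, so I_D2/I_D1 = (1 + λ V_DS2)/(1 + λ V_DS1).
2.2/2.04 = 1.078 = (1 + 5.74 λ)/(1 + 3.57 λ).
Solving: λ (I_D1 V_DS2 − I_D2 V_DS1) = I_D2 − I_D1, so λ = (2.2 − 2.04) / (2.04 × 5.74 − 2.2 × 3.57) = 0.16 / 3.86 = 0.0415 V⁻¹.

λ = 0.0415 V⁻¹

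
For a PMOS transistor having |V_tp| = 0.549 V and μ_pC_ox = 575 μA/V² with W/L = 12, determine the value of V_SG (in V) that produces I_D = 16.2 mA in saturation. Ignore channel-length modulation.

V_SG = 2.72 V

k_p = μ_pC_ox · (W/L) = 6.9 mA/V².
In saturation I_D = ½ k_p (V_SG − |V_tp|)², so V_SG − |V_tp| = √(2 I_D / k_p) = √(2 × 16.2 / 6.9) = 2.17 V.
V_SG = 0.549 + 2.17 = 2.72 V.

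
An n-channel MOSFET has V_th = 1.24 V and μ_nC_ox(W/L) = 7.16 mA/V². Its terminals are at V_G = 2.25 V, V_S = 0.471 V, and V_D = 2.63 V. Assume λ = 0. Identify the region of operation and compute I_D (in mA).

Saturation; I_D = 1.04 mA

V_GS = V_G − V_S = 2.25 − 0.471 = 1.78 V; V_DS = V_D − V_S = 2.63 − 0.471 = 2.16 V.
V_ov = V_GS − V_th = 1.78 − 1.24 = 0.539 V.
Since V_DS = 2.16 V ≥ V_ov = 0.539 V, the device is in saturation.
I_D = ½ k_n V_ov² = 0.5 × 7.16 × 0.539² = 1.04 mA.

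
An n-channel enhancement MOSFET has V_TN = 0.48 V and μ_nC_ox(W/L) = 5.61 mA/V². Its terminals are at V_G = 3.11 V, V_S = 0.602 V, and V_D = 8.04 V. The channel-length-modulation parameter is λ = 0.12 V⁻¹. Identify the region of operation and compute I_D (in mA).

V_GS = V_G − V_S = 3.11 − 0.602 = 2.51 V; V_DS = V_D − V_S = 8.04 − 0.602 = 7.44 V.
V_ov = V_GS − V_TN = 2.51 − 0.48 = 2.03 V.
Since V_DS = 7.44 V ≥ V_ov = 2.03 V, the device is in saturation.
I_D = ½ k_n V_ov² (1 + λ V_DS) = 0.5 × 5.61 × 2.03² × (1 + 0.12 × 7.44) = 21.8 mA.

Saturation; I_D = 21.8 mA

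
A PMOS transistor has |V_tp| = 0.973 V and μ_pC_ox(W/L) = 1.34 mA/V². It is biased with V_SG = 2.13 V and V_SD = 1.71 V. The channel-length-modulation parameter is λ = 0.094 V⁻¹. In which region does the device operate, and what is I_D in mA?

Saturation; I_D = 1.04 mA

V_ov = V_SG − |V_tp| = 2.13 − 0.973 = 1.16 V.
Since V_SD = 1.71 V ≥ V_ov = 1.16 V, the device is in saturation.
I_D = ½ k_p V_ov² (1 + λ V_SD) = 0.5 × 1.34 × 1.16² × (1 + 0.094 × 1.71) = 1.04 mA.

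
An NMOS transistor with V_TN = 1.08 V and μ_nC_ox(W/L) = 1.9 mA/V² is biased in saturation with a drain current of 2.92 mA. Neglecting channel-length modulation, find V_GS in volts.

In saturation I_D = ½ k_n (V_GS − V_TN)², so V_GS − V_TN = √(2 I_D / k_n) = √(2 × 2.92 / 1.9) = 1.75 V.
V_GS = 1.08 + 1.75 = 2.83 V.

V_GS = 2.83 V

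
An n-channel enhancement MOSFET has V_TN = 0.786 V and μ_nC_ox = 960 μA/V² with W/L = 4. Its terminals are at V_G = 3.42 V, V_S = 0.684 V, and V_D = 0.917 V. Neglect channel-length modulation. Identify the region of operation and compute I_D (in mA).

Triode; I_D = 1.64 mA

V_GS = V_G − V_S = 3.42 − 0.684 = 2.74 V; V_DS = V_D − V_S = 0.917 − 0.684 = 0.233 V.
k_n = μ_nC_ox · (W/L) = 3.84 mA/V².
V_ov = V_GS − V_TN = 2.74 − 0.786 = 1.95 V.
Since V_DS = 0.233 V < V_ov = 1.95 V, the device is in the triode region.
I_D = k_n [V_ov · V_DS − ½ V_DS²] = 3.84 × [1.95 × 0.233 − 0.5 × 0.233²] = 1.64 mA.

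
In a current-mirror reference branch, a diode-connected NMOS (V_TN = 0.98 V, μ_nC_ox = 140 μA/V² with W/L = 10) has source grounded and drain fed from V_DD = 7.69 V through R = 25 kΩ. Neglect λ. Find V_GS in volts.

V_GS = 1.57 V

With gate tied to drain, V_GS = V_DS ≥ V_GS − V_TN, so the device is in saturation.
k_n = μ_nC_ox · (W/L) = 1.4 mA/V².
KCL at the drain: ½ k_n (V_GS − V_TN)² = (V_DD − V_GS)/R.
Let x = V_GS − 0.98. Then 17.5 x² + x − 6.71 = 0, giving x = 0.591 V (positive root), so V_GS = 1.57 V.
I_D = (V_DD − V_GS)/R = (7.69 − 1.57) / 25 = 0.245 mA.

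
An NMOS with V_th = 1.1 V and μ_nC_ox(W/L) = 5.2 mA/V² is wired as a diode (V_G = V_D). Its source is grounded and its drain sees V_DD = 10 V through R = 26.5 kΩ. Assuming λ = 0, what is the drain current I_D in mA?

I_D = 0.323 mA

With gate tied to drain, V_GS = V_DS ≥ V_GS − V_th, so the device is in saturation.
KCL at the drain: ½ k_n (V_GS − V_th)² = (V_DD − V_GS)/R.
Let x = V_GS − 1.1. Then 68.9 x² + x − 8.9 = 0, giving x = 0.352 V (positive root), so V_GS = 1.45 V.
I_D = (V_DD − V_GS)/R = (10 − 1.45) / 26.5 = 0.323 mA.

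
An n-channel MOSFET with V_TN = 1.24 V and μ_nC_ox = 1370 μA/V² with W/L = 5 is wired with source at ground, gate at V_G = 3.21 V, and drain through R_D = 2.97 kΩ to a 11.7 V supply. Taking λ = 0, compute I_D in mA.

I_D = 3.84 mA

V_GS = V_G = 3.21 V, so V_ov = 3.21 − 1.24 = 1.97 V.
k_n = μ_nC_ox · (W/L) = 6.85 mA/V².
Assume saturation: I_D = ½ k_n V_ov² = 0.5 × 6.85 × 1.97² = 13.3 mA, giving V_DS = V_DD − I_D R_D = 11.7 − 13.3 × 2.97 = -27.8 V.
But -27.8 V < V_ov = 1.97 V, so the device is actually in triode.
In triode I_D = k_n[V_ov V_DS − ½ V_DS²] and I_D = (V_DD − V_DS)/R_D. Equating: 10.2 V_DS² − 41.08 V_DS + 11.7 = 0, giving V_DS = 0.308 V (the root below V_ov).
I_D = (11.7 − 0.308) / 2.97 = 3.84 mA.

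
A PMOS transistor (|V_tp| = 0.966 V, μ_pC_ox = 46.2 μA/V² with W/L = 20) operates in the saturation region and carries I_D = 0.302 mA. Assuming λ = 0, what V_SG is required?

V_SG = 1.77 V

k_p = μ_pC_ox · (W/L) = 0.924 mA/V².
In saturation I_D = ½ k_p (V_SG − |V_tp|)², so V_SG − |V_tp| = √(2 I_D / k_p) = √(2 × 0.302 / 0.924) = 0.809 V.
V_SG = 0.966 + 0.809 = 1.77 V.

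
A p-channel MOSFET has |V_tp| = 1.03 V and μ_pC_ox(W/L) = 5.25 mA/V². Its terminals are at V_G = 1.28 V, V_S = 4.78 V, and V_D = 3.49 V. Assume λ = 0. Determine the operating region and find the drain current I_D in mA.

V_SG = V_S − V_G = 4.78 − 1.28 = 3.5 V; V_SD = V_S − V_D = 4.78 − 3.49 = 1.29 V.
V_ov = V_SG − |V_tp| = 3.5 − 1.03 = 2.47 V.
Since V_SD = 1.29 V < V_ov = 2.47 V, the device is in the triode region.
I_D = k_p [V_ov · V_SD − ½ V_SD²] = 5.25 × [2.47 × 1.29 − 0.5 × 1.29²] = 12.4 mA.

Triode; I_D = 12.4 mA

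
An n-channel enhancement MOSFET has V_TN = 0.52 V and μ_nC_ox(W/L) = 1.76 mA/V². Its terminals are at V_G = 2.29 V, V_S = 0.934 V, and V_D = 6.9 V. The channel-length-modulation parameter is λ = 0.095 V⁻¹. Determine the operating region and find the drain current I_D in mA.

Saturation; I_D = 0.964 mA

V_GS = V_G − V_S = 2.29 − 0.934 = 1.36 V; V_DS = V_D − V_S = 6.9 − 0.934 = 5.97 V.
V_ov = V_GS − V_TN = 1.36 − 0.52 = 0.836 V.
Since V_DS = 5.97 V ≥ V_ov = 0.836 V, the device is in saturation.
I_D = ½ k_n V_ov² (1 + λ V_DS) = 0.5 × 1.76 × 0.836² × (1 + 0.095 × 5.97) = 0.964 mA.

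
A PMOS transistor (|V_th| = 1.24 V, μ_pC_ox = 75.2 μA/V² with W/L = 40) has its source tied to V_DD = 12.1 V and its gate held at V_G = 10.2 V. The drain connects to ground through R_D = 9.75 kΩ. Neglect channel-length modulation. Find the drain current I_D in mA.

V_SG = V_DD − V_G = 12.1 − 10.2 = 1.9 V, so V_ov = 1.9 − 1.24 = 0.66 V.
k_p = μ_pC_ox · (W/L) = 3.008 mA/V².
Assume saturation: I_D = ½ k_p V_ov² = 0.5 × 3.008 × 0.66² = 0.655 mA, giving V_SD = V_DD − I_D R_D = 12.1 − 0.655 × 9.75 = 5.71 V.
V_SD = 5.71 V ≥ V_ov = 0.66 V, confirming saturation.

I_D = 0.655 mA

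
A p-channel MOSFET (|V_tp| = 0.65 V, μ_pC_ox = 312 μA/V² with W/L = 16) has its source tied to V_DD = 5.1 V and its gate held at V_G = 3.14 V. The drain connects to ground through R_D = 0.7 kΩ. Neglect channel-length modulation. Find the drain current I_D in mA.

V_SG = V_DD − V_G = 5.1 − 3.14 = 1.96 V, so V_ov = 1.96 − 0.65 = 1.31 V.
k_p = μ_pC_ox · (W/L) = 4.992 mA/V².
Assume saturation: I_D = ½ k_p V_ov² = 0.5 × 4.992 × 1.31² = 4.28 mA, giving V_SD = V_DD − I_D R_D = 5.1 − 4.28 × 0.7 = 2.1 V.
V_SD = 2.1 V ≥ V_ov = 1.31 V, confirming saturation.

I_D = 4.28 mA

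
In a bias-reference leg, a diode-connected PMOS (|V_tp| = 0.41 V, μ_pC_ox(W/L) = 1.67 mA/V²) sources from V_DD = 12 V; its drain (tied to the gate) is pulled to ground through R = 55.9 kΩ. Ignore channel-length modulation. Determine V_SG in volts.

With gate tied to drain, V_SG = V_SD ≥ V_SG − |V_tp|, so the device is in saturation.
KCL at the drain: ½ k_p (V_SG − |V_tp|)² = (V_DD − V_SG)/R.
Let x = V_SG − 0.41. Then 46.7 x² + x − 11.59 = 0, giving x = 0.488 V (positive root), so V_SG = 0.898 V.
I_D = (V_DD − V_SG)/R = (12 − 0.898) / 55.9 = 0.199 mA.

V_SG = 0.898 V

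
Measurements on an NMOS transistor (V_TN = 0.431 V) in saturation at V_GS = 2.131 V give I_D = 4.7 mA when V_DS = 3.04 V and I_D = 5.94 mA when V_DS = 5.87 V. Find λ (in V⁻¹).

λ = 0.130 V⁻¹

With V_GS fixed, I_D ∝ (1 + λ V_DS) in saturation, so I_D2/I_D1 = (1 + λ V_DS2)/(1 + λ V_DS1).
5.94/4.7 = 1.264 = (1 + 5.87 λ)/(1 + 3.04 λ).
Solving: λ (I_D1 V_DS2 − I_D2 V_DS1) = I_D2 − I_D1, so λ = (5.94 − 4.7) / (4.7 × 5.87 − 5.94 × 3.04) = 1.24 / 9.53 = 0.13 V⁻¹.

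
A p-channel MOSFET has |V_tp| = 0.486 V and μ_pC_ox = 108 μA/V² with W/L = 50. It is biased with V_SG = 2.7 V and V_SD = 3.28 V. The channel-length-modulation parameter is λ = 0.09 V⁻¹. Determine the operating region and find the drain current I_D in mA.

k_p = μ_pC_ox · (W/L) = 5.4 mA/V².
V_ov = V_SG − |V_tp| = 2.7 − 0.486 = 2.21 V.
Since V_SD = 3.28 V ≥ V_ov = 2.21 V, the device is in saturation.
I_D = ½ k_p V_ov² (1 + λ V_SD) = 0.5 × 5.4 × 2.21² × (1 + 0.09 × 3.28) = 17.1 mA.

Saturation; I_D = 17.1 mA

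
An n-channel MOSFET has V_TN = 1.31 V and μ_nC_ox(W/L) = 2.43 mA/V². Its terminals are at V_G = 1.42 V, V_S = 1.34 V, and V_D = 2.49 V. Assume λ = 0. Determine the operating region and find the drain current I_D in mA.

Cutoff; I_D = 0 mA

V_GS = V_G − V_S = 1.42 − 1.34 = 0.08 V; V_DS = V_D − V_S = 2.49 − 1.34 = 1.15 V.
V_GS = 0.08 V < V_TN = 1.31 V, so the transistor is in cutoff.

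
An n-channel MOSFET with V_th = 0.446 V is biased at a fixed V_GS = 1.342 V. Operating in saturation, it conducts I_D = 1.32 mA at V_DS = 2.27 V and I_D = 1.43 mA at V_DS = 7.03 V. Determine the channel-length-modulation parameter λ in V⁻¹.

With V_GS fixed, I_D ∝ (1 + λ V_DS) in saturation, so I_D2/I_D1 = (1 + λ V_DS2)/(1 + λ V_DS1).
1.43/1.32 = 1.083 = (1 + 7.03 λ)/(1 + 2.27 λ).
Solving: λ (I_D1 V_DS2 − I_D2 V_DS1) = I_D2 − I_D1, so λ = (1.43 − 1.32) / (1.32 × 7.03 − 1.43 × 2.27) = 0.11 / 6.03 = 0.0182 V⁻¹.

λ = 0.0182 V⁻¹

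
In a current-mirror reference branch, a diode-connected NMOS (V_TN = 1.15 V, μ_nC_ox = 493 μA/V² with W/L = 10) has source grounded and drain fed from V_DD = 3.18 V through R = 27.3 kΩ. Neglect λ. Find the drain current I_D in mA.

With gate tied to drain, V_GS = V_DS ≥ V_GS − V_TN, so the device is in saturation.
k_n = μ_nC_ox · (W/L) = 4.93 mA/V².
KCL at the drain: ½ k_n (V_GS − V_TN)² = (V_DD − V_GS)/R.
Let x = V_GS − 1.15. Then 67.3 x² + x − 2.03 = 0, giving x = 0.166 V (positive root), so V_GS = 1.32 V.
I_D = (V_DD − V_GS)/R = (3.18 − 1.32) / 27.3 = 0.0683 mA.

I_D = 0.0683 mA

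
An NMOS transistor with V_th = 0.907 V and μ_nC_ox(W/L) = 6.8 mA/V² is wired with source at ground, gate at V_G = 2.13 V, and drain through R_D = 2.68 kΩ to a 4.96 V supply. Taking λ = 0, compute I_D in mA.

I_D = 1.76 mA

V_GS = V_G = 2.13 V, so V_ov = 2.13 − 0.907 = 1.22 V.
Assume saturation: I_D = ½ k_n V_ov² = 0.5 × 6.8 × 1.22² = 5.09 mA, giving V_DS = V_DD − I_D R_D = 4.96 − 5.09 × 2.68 = -8.67 V.
But -8.67 V < V_ov = 1.22 V, so the device is actually in triode.
In triode I_D = k_n[V_ov V_DS − ½ V_DS²] and I_D = (V_DD − V_DS)/R_D. Equating: 9.11 V_DS² − 23.29 V_DS + 4.96 = 0, giving V_DS = 0.235 V (the root below V_ov).
I_D = (4.96 − 0.235) / 2.68 = 1.76 mA.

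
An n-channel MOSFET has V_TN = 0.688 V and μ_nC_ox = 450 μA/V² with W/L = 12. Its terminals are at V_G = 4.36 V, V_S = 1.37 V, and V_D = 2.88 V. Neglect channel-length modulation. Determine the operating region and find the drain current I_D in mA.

Triode; I_D = 12.6 mA

V_GS = V_G − V_S = 4.36 − 1.37 = 2.99 V; V_DS = V_D − V_S = 2.88 − 1.37 = 1.51 V.
k_n = μ_nC_ox · (W/L) = 5.4 mA/V².
V_ov = V_GS − V_TN = 2.99 − 0.688 = 2.3 V.
Since V_DS = 1.51 V < V_ov = 2.3 V, the device is in the triode region.
I_D = k_n [V_ov · V_DS − ½ V_DS²] = 5.4 × [2.3 × 1.51 − 0.5 × 1.51²] = 12.6 mA.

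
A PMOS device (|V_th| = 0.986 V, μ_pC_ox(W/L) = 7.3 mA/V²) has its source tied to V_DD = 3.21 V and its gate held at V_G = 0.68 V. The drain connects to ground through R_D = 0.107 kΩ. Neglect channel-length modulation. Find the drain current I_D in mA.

V_SG = V_DD − V_G = 3.21 − 0.68 = 2.53 V, so V_ov = 2.53 − 0.986 = 1.54 V.
Assume saturation: I_D = ½ k_p V_ov² = 0.5 × 7.3 × 1.54² = 8.7 mA, giving V_SD = V_DD − I_D R_D = 3.21 − 8.7 × 0.107 = 2.28 V.
V_SD = 2.28 V ≥ V_ov = 1.54 V, confirming saturation.

I_D = 8.70 mA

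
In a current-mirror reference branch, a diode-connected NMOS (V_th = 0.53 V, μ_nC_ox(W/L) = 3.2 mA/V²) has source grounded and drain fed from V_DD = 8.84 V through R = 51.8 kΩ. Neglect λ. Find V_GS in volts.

With gate tied to drain, V_GS = V_DS ≥ V_GS − V_th, so the device is in saturation.
KCL at the drain: ½ k_n (V_GS − V_th)² = (V_DD − V_GS)/R.
Let x = V_GS − 0.53. Then 82.9 x² + x − 8.31 = 0, giving x = 0.311 V (positive root), so V_GS = 0.841 V.
I_D = (V_DD − V_GS)/R = (8.84 − 0.841) / 51.8 = 0.154 mA.

V_GS = 0.841 V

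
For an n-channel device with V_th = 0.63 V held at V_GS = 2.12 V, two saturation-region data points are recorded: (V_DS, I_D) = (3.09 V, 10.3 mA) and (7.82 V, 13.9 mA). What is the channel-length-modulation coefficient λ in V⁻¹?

λ = 0.0958 V⁻¹

With V_GS fixed, I_D ∝ (1 + λ V_DS) in saturation, so I_D2/I_D1 = (1 + λ V_DS2)/(1 + λ V_DS1).
13.9/10.3 = 1.35 = (1 + 7.82 λ)/(1 + 3.09 λ).
Solving: λ (I_D1 V_DS2 − I_D2 V_DS1) = I_D2 − I_D1, so λ = (13.9 − 10.3) / (10.3 × 7.82 − 13.9 × 3.09) = 3.6 / 37.6 = 0.0958 V⁻¹.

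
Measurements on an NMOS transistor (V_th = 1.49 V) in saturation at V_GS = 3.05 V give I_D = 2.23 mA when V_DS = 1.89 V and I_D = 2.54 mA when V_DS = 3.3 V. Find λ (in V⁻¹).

λ = 0.121 V⁻¹

With V_GS fixed, I_D ∝ (1 + λ V_DS) in saturation, so I_D2/I_D1 = (1 + λ V_DS2)/(1 + λ V_DS1).
2.54/2.23 = 1.139 = (1 + 3.3 λ)/(1 + 1.89 λ).
Solving: λ (I_D1 V_DS2 − I_D2 V_DS1) = I_D2 − I_D1, so λ = (2.54 − 2.23) / (2.23 × 3.3 − 2.54 × 1.89) = 0.31 / 2.56 = 0.121 V⁻¹.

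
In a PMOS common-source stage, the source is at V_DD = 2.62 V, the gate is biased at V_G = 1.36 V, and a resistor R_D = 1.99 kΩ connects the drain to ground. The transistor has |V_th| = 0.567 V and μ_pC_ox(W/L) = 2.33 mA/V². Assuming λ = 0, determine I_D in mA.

V_SG = V_DD − V_G = 2.62 − 1.36 = 1.26 V, so V_ov = 1.26 − 0.567 = 0.693 V.
Assume saturation: I_D = ½ k_p V_ov² = 0.5 × 2.33 × 0.693² = 0.559 mA, giving V_SD = V_DD − I_D R_D = 2.62 − 0.559 × 1.99 = 1.51 V.
V_SD = 1.51 V ≥ V_ov = 0.693 V, confirming saturation.

I_D = 0.559 mA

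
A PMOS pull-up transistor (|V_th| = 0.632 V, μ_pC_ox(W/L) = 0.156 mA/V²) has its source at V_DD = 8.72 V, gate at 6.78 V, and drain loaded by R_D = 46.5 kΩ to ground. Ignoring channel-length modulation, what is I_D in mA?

V_SG = V_DD − V_G = 8.72 − 6.78 = 1.94 V, so V_ov = 1.94 − 0.632 = 1.31 V.
Assume saturation: I_D = ½ k_p V_ov² = 0.5 × 0.156 × 1.31² = 0.133 mA, giving V_SD = V_DD − I_D R_D = 8.72 − 0.133 × 46.5 = 2.51 V.
V_SD = 2.51 V ≥ V_ov = 1.31 V, confirming saturation.

I_D = 0.133 mA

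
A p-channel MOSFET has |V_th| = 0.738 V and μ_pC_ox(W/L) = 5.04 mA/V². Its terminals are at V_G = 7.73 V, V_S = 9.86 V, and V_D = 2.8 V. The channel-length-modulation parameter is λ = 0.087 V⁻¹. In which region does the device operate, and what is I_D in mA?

Saturation; I_D = 7.88 mA

V_SG = V_S − V_G = 9.86 − 7.73 = 2.13 V; V_SD = V_S − V_D = 9.86 − 2.8 = 7.06 V.
V_ov = V_SG − |V_th| = 2.13 − 0.738 = 1.39 V.
Since V_SD = 7.06 V ≥ V_ov = 1.39 V, the device is in saturation.
I_D = ½ k_p V_ov² (1 + λ V_SD) = 0.5 × 5.04 × 1.39² × (1 + 0.087 × 7.06) = 7.88 mA.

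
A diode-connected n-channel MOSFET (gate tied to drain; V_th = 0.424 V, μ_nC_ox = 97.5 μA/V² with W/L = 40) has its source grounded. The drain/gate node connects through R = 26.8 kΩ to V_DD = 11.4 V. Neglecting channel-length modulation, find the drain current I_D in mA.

With gate tied to drain, V_GS = V_DS ≥ V_GS − V_th, so the device is in saturation.
k_n = μ_nC_ox · (W/L) = 3.9 mA/V².
KCL at the drain: ½ k_n (V_GS − V_th)² = (V_DD − V_GS)/R.
Let x = V_GS − 0.424. Then 52.3 x² + x − 10.98 = 0, giving x = 0.449 V (positive root), so V_GS = 0.873 V.
I_D = (V_DD − V_GS)/R = (11.4 − 0.873) / 26.8 = 0.393 mA.

I_D = 0.393 mA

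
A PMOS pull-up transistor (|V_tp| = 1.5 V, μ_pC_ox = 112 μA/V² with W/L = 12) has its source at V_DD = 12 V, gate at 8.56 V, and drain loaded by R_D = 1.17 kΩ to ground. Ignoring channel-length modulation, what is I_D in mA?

I_D = 2.53 mA

V_SG = V_DD − V_G = 12 − 8.56 = 3.44 V, so V_ov = 3.44 − 1.5 = 1.94 V.
k_p = μ_pC_ox · (W/L) = 1.344 mA/V².
Assume saturation: I_D = ½ k_p V_ov² = 0.5 × 1.344 × 1.94² = 2.53 mA, giving V_SD = V_DD − I_D R_D = 12 − 2.53 × 1.17 = 9.04 V.
V_SD = 9.04 V ≥ V_ov = 1.94 V, confirming saturation.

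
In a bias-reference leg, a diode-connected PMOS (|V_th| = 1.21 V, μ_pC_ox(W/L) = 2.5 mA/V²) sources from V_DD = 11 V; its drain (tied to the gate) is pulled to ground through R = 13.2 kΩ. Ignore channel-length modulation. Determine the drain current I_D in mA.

With gate tied to drain, V_SG = V_SD ≥ V_SG − |V_th|, so the device is in saturation.
KCL at the drain: ½ k_p (V_SG − |V_th|)² = (V_DD − V_SG)/R.
Let x = V_SG − 1.21. Then 16.5 x² + x − 9.79 = 0, giving x = 0.741 V (positive root), so V_SG = 1.95 V.
I_D = (V_DD − V_SG)/R = (11 − 1.95) / 13.2 = 0.686 mA.

I_D = 0.686 mA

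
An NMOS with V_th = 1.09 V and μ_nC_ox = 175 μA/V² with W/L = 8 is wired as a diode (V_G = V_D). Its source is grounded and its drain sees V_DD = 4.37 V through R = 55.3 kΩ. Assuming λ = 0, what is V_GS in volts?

With gate tied to drain, V_GS = V_DS ≥ V_GS − V_th, so the device is in saturation.
k_n = μ_nC_ox · (W/L) = 1.4 mA/V².
KCL at the drain: ½ k_n (V_GS − V_th)² = (V_DD − V_GS)/R.
Let x = V_GS − 1.09. Then 38.7 x² + x − 3.28 = 0, giving x = 0.278 V (positive root), so V_GS = 1.37 V.
I_D = (V_DD − V_GS)/R = (4.37 − 1.37) / 55.3 = 0.0543 mA.

V_GS = 1.37 V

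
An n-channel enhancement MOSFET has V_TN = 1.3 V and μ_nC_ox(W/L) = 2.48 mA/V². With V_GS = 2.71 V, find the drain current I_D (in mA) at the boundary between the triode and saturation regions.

At the boundary V_DS = V_ov = V_GS − V_TN = 2.71 − 1.3 = 1.41 V.
I_D = ½ k_n V_ov² = 0.5 × 2.48 × 1.41² = 2.47 mA.

I_D = 2.47 mA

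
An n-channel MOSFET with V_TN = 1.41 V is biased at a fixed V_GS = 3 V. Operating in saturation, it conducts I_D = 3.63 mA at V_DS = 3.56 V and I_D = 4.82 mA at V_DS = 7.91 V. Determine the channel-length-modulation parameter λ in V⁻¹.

λ = 0.103 V⁻¹

With V_GS fixed, I_D ∝ (1 + λ V_DS) in saturation, so I_D2/I_D1 = (1 + λ V_DS2)/(1 + λ V_DS1).
4.82/3.63 = 1.328 = (1 + 7.91 λ)/(1 + 3.56 λ).
Solving: λ (I_D1 V_DS2 − I_D2 V_DS1) = I_D2 − I_D1, so λ = (4.82 − 3.63) / (3.63 × 7.91 − 4.82 × 3.56) = 1.19 / 11.6 = 0.103 V⁻¹.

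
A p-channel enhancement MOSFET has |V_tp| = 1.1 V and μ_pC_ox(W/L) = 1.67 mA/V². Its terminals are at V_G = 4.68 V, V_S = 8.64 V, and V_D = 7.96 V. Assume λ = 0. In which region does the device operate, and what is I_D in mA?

Triode; I_D = 2.86 mA

V_SG = V_S − V_G = 8.64 − 4.68 = 3.96 V; V_SD = V_S − V_D = 8.64 − 7.96 = 0.68 V.
V_ov = V_SG − |V_tp| = 3.96 − 1.1 = 2.86 V.
Since V_SD = 0.68 V < V_ov = 2.86 V, the device is in the triode region.
I_D = k_p [V_ov · V_SD − ½ V_SD²] = 1.67 × [2.86 × 0.68 − 0.5 × 0.68²] = 2.86 mA.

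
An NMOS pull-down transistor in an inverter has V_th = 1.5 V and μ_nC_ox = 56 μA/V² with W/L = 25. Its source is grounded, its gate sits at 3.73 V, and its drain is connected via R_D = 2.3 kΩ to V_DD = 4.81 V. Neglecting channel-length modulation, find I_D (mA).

I_D = 1.80 mA

V_GS = V_G = 3.73 V, so V_ov = 3.73 − 1.5 = 2.23 V.
k_n = μ_nC_ox · (W/L) = 1.4 mA/V².
Assume saturation: I_D = ½ k_n V_ov² = 0.5 × 1.4 × 2.23² = 3.48 mA, giving V_DS = V_DD − I_D R_D = 4.81 − 3.48 × 2.3 = -3.2 V.
But -3.2 V < V_ov = 2.23 V, so the device is actually in triode.
In triode I_D = k_n[V_ov V_DS − ½ V_DS²] and I_D = (V_DD − V_DS)/R_D. Equating: 1.61 V_DS² − 8.181 V_DS + 4.81 = 0, giving V_DS = 0.679 V (the root below V_ov).
I_D = (4.81 − 0.679) / 2.3 = 1.8 mA.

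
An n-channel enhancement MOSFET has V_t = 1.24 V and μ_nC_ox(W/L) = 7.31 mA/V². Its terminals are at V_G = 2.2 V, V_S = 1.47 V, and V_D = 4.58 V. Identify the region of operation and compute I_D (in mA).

Cutoff; I_D = 0 mA

V_GS = V_G − V_S = 2.2 − 1.47 = 0.73 V; V_DS = V_D − V_S = 4.58 − 1.47 = 3.11 V.
V_GS = 0.73 V < V_t = 1.24 V, so the transistor is in cutoff.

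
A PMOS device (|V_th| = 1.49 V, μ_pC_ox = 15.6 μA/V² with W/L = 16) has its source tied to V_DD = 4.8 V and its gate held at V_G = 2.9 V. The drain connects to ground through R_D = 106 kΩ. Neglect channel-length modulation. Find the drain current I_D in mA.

I_D = 0.0210 mA

V_SG = V_DD − V_G = 4.8 − 2.9 = 1.9 V, so V_ov = 1.9 − 1.49 = 0.41 V.
k_p = μ_pC_ox · (W/L) = 0.2496 mA/V².
Assume saturation: I_D = ½ k_p V_ov² = 0.5 × 0.2496 × 0.41² = 0.021 mA, giving V_SD = V_DD − I_D R_D = 4.8 − 0.021 × 106 = 2.58 V.
V_SD = 2.58 V ≥ V_ov = 0.41 V, confirming saturation.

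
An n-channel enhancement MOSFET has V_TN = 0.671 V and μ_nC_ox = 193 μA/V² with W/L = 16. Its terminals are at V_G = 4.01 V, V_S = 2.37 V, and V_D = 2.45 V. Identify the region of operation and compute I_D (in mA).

V_GS = V_G − V_S = 4.01 − 2.37 = 1.64 V; V_DS = V_D − V_S = 2.45 − 2.37 = 0.08 V.
k_n = μ_nC_ox · (W/L) = 3.088 mA/V².
V_ov = V_GS − V_TN = 1.64 − 0.671 = 0.969 V.
Since V_DS = 0.08 V < V_ov = 0.969 V, the device is in the triode region.
I_D = k_n [V_ov · V_DS − ½ V_DS²] = 3.088 × [0.969 × 0.08 − 0.5 × 0.08²] = 0.23 mA.

Triode; I_D = 0.230 mA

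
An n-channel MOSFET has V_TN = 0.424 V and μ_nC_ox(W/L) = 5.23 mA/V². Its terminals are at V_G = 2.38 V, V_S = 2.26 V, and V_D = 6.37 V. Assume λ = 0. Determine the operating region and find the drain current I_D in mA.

V_GS = V_G − V_S = 2.38 − 2.26 = 0.12 V; V_DS = V_D − V_S = 6.37 − 2.26 = 4.11 V.
V_GS = 0.12 V < V_TN = 0.424 V, so the transistor is in cutoff.

Cutoff; I_D = 0 mA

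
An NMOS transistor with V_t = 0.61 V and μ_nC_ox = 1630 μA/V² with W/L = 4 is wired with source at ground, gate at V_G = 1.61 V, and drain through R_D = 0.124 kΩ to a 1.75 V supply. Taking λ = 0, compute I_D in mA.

I_D = 3.26 mA

V_GS = V_G = 1.61 V, so V_ov = 1.61 − 0.61 = 1 V.
k_n = μ_nC_ox · (W/L) = 6.52 mA/V².
Assume saturation: I_D = ½ k_n V_ov² = 0.5 × 6.52 × 1² = 3.26 mA, giving V_DS = V_DD − I_D R_D = 1.75 − 3.26 × 0.124 = 1.35 V.
V_DS = 1.35 V ≥ V_ov = 1 V, confirming saturation.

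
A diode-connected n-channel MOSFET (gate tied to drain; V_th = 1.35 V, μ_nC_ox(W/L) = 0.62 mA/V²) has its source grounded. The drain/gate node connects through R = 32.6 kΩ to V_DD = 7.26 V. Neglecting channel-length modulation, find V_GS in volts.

With gate tied to drain, V_GS = V_DS ≥ V_GS − V_th, so the device is in saturation.
KCL at the drain: ½ k_n (V_GS − V_th)² = (V_DD − V_GS)/R.
Let x = V_GS − 1.35. Then 10.1 x² + x − 5.91 = 0, giving x = 0.717 V (positive root), so V_GS = 2.07 V.
I_D = (V_DD − V_GS)/R = (7.26 − 2.07) / 32.6 = 0.159 mA.

V_GS = 2.07 V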